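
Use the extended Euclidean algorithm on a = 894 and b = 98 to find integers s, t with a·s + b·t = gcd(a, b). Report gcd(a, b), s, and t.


Euclidean algorithm on (894, 98) — divide until remainder is 0:
  894 = 9 · 98 + 12
  98 = 8 · 12 + 2
  12 = 6 · 2 + 0
gcd(894, 98) = 2.
Track Bezout coefficients alongside the remainders: start with r₀ = 894 = a·1 + b·0 (s = 1, t = 0) and r₁ = 98 = a·0 + b·1 (s = 0, t = 1); each new remainder r_{k+1} = r_{k-1} − q_k·r_k inherits s_{k+1} = s_{k-1} − q_k·s_k, t_{k+1} = t_{k-1} − q_k·t_k, so r_k = a·s_k + b·t_k at every step:
  q = 9: r = 12, s = 1 − 9·0 = 1, t = 0 − 9·1 = -9  (check: 894·1 + 98·(-9) = 12)
  q = 8: r = 2, s = 0 − 8·1 = -8, t = 1 − 8·(-9) = 73  (check: 894·(-8) + 98·73 = 2)
The row with r = 2 (the gcd) gives the Bezout coefficients s = -8, t = 73.
Result: 894 · (-8) + 98 · (73) = 2.

gcd(894, 98) = 2; s = -8, t = 73 (check: 894·(-8) + 98·73 = 2).


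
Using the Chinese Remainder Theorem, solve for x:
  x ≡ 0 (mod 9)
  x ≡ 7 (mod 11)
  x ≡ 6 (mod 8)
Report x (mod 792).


Moduli 9, 11, 8 are pairwise coprime; by CRT there is a unique solution modulo M = 9 · 11 · 8 = 792.
Solve pairwise, accumulating the modulus:
  Start with x ≡ 0 (mod 9).
  Combine with x ≡ 7 (mod 11): since gcd(9, 11) = 1, we get a unique residue mod 99.
    Write x = 0 + 9·t and substitute into x ≡ 7 (mod 11): 9·t ≡ 7 − 0 = 7 (mod 11).
    The inverse of 9 mod 11 is 5 (since 9·5 = 45 = 4·11 + 1), so t ≡ 5·7 = 35 ≡ 2 (mod 11).
    Then x = 0 + 9·2 = 18, valid modulo lcm(9, 11) = 99: x ≡ 18 (mod 99).
  Combine with x ≡ 6 (mod 8): since gcd(99, 8) = 1, we get a unique residue mod 792.
    Write x = 18 + 99·t and substitute into x ≡ 6 (mod 8): 99·t ≡ 6 − 18 = -12 (mod 8).
    Reduce coefficients mod 8: 3·t ≡ 4 (mod 8).
    The inverse of 3 mod 8 is 3 (since 3·3 = 9 = 1·8 + 1), so t ≡ 3·4 = 12 ≡ 4 (mod 8).
    Then x = 18 + 99·4 = 414, valid modulo lcm(99, 8) = 792: x ≡ 414 (mod 792).
Verify: 414 mod 9 = 0 ✓, 414 mod 11 = 7 ✓, 414 mod 8 = 6 ✓.

x ≡ 414 (mod 792).


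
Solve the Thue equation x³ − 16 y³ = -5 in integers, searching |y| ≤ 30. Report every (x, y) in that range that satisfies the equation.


The equation is x³ - 16y³ = -5. For fixed y, x³ = 16·y³ − 5, so a solution requires the RHS to be a perfect cube.
Strategy: iterate y from -30 to 30, compute RHS = 16·y³ − 5, and check whether it is a (positive or negative) perfect cube.
Check small values of y:
  y = 0: RHS = -5 is not a perfect cube.
  y = 1: RHS = 11 is not a perfect cube.
  y = -1: RHS = -21 is not a perfect cube.
  y = 2: RHS = 123 is not a perfect cube.
  y = -2: RHS = -133 is not a perfect cube.
  y = 3: RHS = 427 is not a perfect cube.
  y = -3: RHS = -437 is not a perfect cube.
Continuing the search up to |y| = 30 finds no solutions either.
No (x, y) in the scanned range satisfies the equation.

No integer solutions with |y| ≤ 30.


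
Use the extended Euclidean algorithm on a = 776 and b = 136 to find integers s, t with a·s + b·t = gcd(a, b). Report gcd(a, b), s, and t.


Euclidean algorithm on (776, 136) — divide until remainder is 0:
  776 = 5 · 136 + 96
  136 = 1 · 96 + 40
  96 = 2 · 40 + 16
  40 = 2 · 16 + 8
  16 = 2 · 8 + 0
gcd(776, 136) = 8.
Track Bezout coefficients alongside the remainders: start with r₀ = 776 = a·1 + b·0 (s = 1, t = 0) and r₁ = 136 = a·0 + b·1 (s = 0, t = 1); each new remainder r_{k+1} = r_{k-1} − q_k·r_k inherits s_{k+1} = s_{k-1} − q_k·s_k, t_{k+1} = t_{k-1} − q_k·t_k, so r_k = a·s_k + b·t_k at every step:
  q = 5: r = 96, s = 1 − 5·0 = 1, t = 0 − 5·1 = -5  (check: 776·1 + 136·(-5) = 96)
  q = 1: r = 40, s = 0 − 1·1 = -1, t = 1 − 1·(-5) = 6  (check: 776·(-1) + 136·6 = 40)
  q = 2: r = 16, s = 1 − 2·(-1) = 3, t = -5 − 2·6 = -17  (check: 776·3 + 136·(-17) = 16)
  q = 2: r = 8, s = -1 − 2·3 = -7, t = 6 − 2·(-17) = 40  (check: 776·(-7) + 136·40 = 8)
The row with r = 8 (the gcd) gives the Bezout coefficients s = -7, t = 40.
Result: 776 · (-7) + 136 · (40) = 8.

gcd(776, 136) = 8; s = -7, t = 40 (check: 776·(-7) + 136·40 = 8).


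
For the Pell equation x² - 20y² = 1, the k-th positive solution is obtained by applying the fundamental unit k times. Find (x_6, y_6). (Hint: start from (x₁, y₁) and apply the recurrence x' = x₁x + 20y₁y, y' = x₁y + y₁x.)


Step 1: Find the fundamental solution (x₁, y₁) of x² - 20y² = 1.
  Expand √20 as a continued fraction. a₀ = ⌊√20⌋ = 4; iterate m_{k+1} = d_k·a_k − m_k, d_{k+1} = (20 − m_{k+1}²)/d_k, a_{k+1} = ⌊(a₀ + m_{k+1})/d_{k+1}⌋ (starting m₀ = 0, d₀ = 1), with convergents p_k = a_k·p_{k-1} + p_{k-2}, q_k = a_k·q_{k-1} + q_{k-2} (p₋₁ = 1, q₋₁ = 0):
  k = 0: a₀ = 4; p₀/q₀ = 4/1; p₀² − 20·q₀² = 16 − 20 = -4.
  k = 1: m = 4, d = 4, a = ⌊(4 + 4)/4⌋ = 2; p/q = (2·4 + 1)/(2·1 + 0) = 9/2; p² − 20·q² = 81 − 80 = 1.
  The first convergent with p² − 20·q² = 1 gives the fundamental solution (x₁, y₁) = (9, 2).
Step 2: Apply the recurrence (x_{n+1}, y_{n+1}) = (x₁x_n + 20y₁y_n, x₁y_n + y₁x_n) repeatedly.
  From (x_1, y_1) = (9, 2): x_2 = 9·9 + 20·2·2 = 161; y_2 = 9·2 + 2·9 = 36.
  From (x_2, y_2) = (161, 36): x_3 = 9·161 + 20·2·36 = 2889; y_3 = 9·36 + 2·161 = 646.
  From (x_3, y_3) = (2889, 646): x_4 = 9·2889 + 20·2·646 = 51841; y_4 = 9·646 + 2·2889 = 11592.
  From (x_4, y_4) = (51841, 11592): x_5 = 9·51841 + 20·2·11592 = 930249; y_5 = 9·11592 + 2·51841 = 208010.
  From (x_5, y_5) = (930249, 208010): x_6 = 9·930249 + 20·2·208010 = 16692641; y_6 = 9·208010 + 2·930249 = 3732588.
Step 3: Verify x_6² - 20·y_6² = 278644263554881 - 278644263554880 = 1 (should be 1). ✓

(x_1, y_1) = (9, 2); (x_6, y_6) = (16692641, 3732588).


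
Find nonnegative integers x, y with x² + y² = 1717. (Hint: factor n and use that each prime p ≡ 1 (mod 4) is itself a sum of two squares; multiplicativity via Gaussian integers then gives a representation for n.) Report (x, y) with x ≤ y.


Step 1: Factor n = 1717 = 17 · 101.
Step 2: Check the mod-4 condition on each prime factor: 17 ≡ 1 (mod 4), exponent 1; 101 ≡ 1 (mod 4), exponent 1.
All primes ≡ 3 (mod 4) appear to even exponent (or don't appear), so by the two-squares theorem n IS expressible as a sum of two squares.
Step 3: Build a representation. Here n = 17 · 101 is a product of primes ≡ 1 (mod 4). Each prime p ≡ 1 (mod 4) is itself a sum of two squares; find a² by testing p − a² for a perfect square:
  17: 17 − 1² = 16 = 4² ⇒ 17 = 1² + 4².
  101: 101 − 1² = 100 = 10² ⇒ 101 = 1² + 10².
  Combine using the Brahmagupta–Fibonacci identity (a² + b²)(c² + d²) = (ac − bd)² + (ad + bc)² = (ac + bd)² + (ad − bc)²:
  17 · 101 = 1717: from (1² + 4²)(1² + 10²), take (1·1 − 4·10, 1·10 + 4·1) = (1 − 40, 10 + 4) = (-39, 14); dropping signs (only squares matter) gives (39, 14); check 39² + 14² = 1521 + 196 = 1717 ✓.
Step 4: Order so x ≤ y and verify: 14² + 39² = 196 + 1521 = 1717 = n. ✓

n = 1717 = 14² + 39² (one valid representation with x ≤ y).


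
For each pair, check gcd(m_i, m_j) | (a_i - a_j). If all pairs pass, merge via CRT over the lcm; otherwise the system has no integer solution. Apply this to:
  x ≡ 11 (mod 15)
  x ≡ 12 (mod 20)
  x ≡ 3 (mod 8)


Moduli 15, 20, 8 are not pairwise coprime, so CRT works modulo lcm(m_i) when all pairwise compatibility conditions hold.
Pairwise compatibility: gcd(m_i, m_j) must divide a_i - a_j for every pair.
Merge one congruence at a time:
  Start: x ≡ 11 (mod 15).
  Combine with x ≡ 12 (mod 20): gcd(15, 20) = 5, and 12 - 11 = 1 is NOT divisible by 5.
    ⇒ system is inconsistent (no integer solution).

No solution (the system is inconsistent).


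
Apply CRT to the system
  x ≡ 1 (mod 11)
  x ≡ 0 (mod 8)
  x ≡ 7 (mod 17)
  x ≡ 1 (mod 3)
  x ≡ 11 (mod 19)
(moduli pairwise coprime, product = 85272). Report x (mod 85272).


Product of moduli M = 11 · 8 · 17 · 3 · 19 = 85272.
Merge one congruence at a time:
  Start: x ≡ 1 (mod 11).
  Combine with x ≡ 0 (mod 8); new modulus lcm = 88.
    Write x = 1 + 11·t and substitute into x ≡ 0 (mod 8): 11·t ≡ 0 − 1 = -1 (mod 8).
    Reduce coefficients mod 8: 3·t ≡ 7 (mod 8).
    The inverse of 3 mod 8 is 3 (since 3·3 = 9 = 1·8 + 1), so t ≡ 3·7 = 21 ≡ 5 (mod 8).
    Then x = 1 + 11·5 = 56, valid modulo lcm(11, 8) = 88: x ≡ 56 (mod 88).
  Combine with x ≡ 7 (mod 17); new modulus lcm = 1496.
    Write x = 56 + 88·t and substitute into x ≡ 7 (mod 17): 88·t ≡ 7 − 56 = -49 (mod 17).
    Reduce coefficients mod 17: 3·t ≡ 2 (mod 17).
    The inverse of 3 mod 17 is 6 (since 3·6 = 18 = 1·17 + 1), so t ≡ 6·2 = 12 ≡ 12 (mod 17).
    Then x = 56 + 88·12 = 1112, valid modulo lcm(88, 17) = 1496: x ≡ 1112 (mod 1496).
  Combine with x ≡ 1 (mod 3); new modulus lcm = 4488.
    Write x = 1112 + 1496·t and substitute into x ≡ 1 (mod 3): 1496·t ≡ 1 − 1112 = -1111 (mod 3).
    Reduce coefficients mod 3: 2·t ≡ 2 (mod 3).
    The inverse of 2 mod 3 is 2 (since 2·2 = 4 = 1·3 + 1), so t ≡ 2·2 = 4 ≡ 1 (mod 3).
    Then x = 1112 + 1496·1 = 2608, valid modulo lcm(1496, 3) = 4488: x ≡ 2608 (mod 4488).
  Combine with x ≡ 11 (mod 19); new modulus lcm = 85272.
    Write x = 2608 + 4488·t and substitute into x ≡ 11 (mod 19): 4488·t ≡ 11 − 2608 = -2597 (mod 19).
    Reduce coefficients mod 19: 4·t ≡ 6 (mod 19).
    The inverse of 4 mod 19 is 5 (since 4·5 = 20 = 1·19 + 1), so t ≡ 5·6 = 30 ≡ 11 (mod 19).
    Then x = 2608 + 4488·11 = 51976, valid modulo lcm(4488, 19) = 85272: x ≡ 51976 (mod 85272).
Verify against each original: 51976 mod 11 = 1, 51976 mod 8 = 0, 51976 mod 17 = 7, 51976 mod 3 = 1, 51976 mod 19 = 11.

x ≡ 51976 (mod 85272).


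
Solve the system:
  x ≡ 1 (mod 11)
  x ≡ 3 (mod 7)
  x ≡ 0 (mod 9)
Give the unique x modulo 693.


Moduli 11, 7, 9 are pairwise coprime; by CRT there is a unique solution modulo M = 11 · 7 · 9 = 693.
Solve pairwise, accumulating the modulus:
  Start with x ≡ 1 (mod 11).
  Combine with x ≡ 3 (mod 7): since gcd(11, 7) = 1, we get a unique residue mod 77.
    Write x = 1 + 11·t and substitute into x ≡ 3 (mod 7): 11·t ≡ 3 − 1 = 2 (mod 7).
    Reduce coefficients mod 7: 4·t ≡ 2 (mod 7).
    The inverse of 4 mod 7 is 2 (since 4·2 = 8 = 1·7 + 1), so t ≡ 2·2 = 4 ≡ 4 (mod 7).
    Then x = 1 + 11·4 = 45, valid modulo lcm(11, 7) = 77: x ≡ 45 (mod 77).
  Combine with x ≡ 0 (mod 9): since gcd(77, 9) = 1, we get a unique residue mod 693.
    Write x = 45 + 77·t and substitute into x ≡ 0 (mod 9): 77·t ≡ 0 − 45 = -45 (mod 9).
    Reduce coefficients mod 9: 5·t ≡ 0 (mod 9).
    The inverse of 5 mod 9 is 2 (since 5·2 = 10 = 1·9 + 1), so t ≡ 2·0 = 0 ≡ 0 (mod 9).
    Then x = 45 + 77·0 = 45, valid modulo lcm(77, 9) = 693: x ≡ 45 (mod 693).
Verify: 45 mod 11 = 1 ✓, 45 mod 7 = 3 ✓, 45 mod 9 = 0 ✓.

x ≡ 45 (mod 693).


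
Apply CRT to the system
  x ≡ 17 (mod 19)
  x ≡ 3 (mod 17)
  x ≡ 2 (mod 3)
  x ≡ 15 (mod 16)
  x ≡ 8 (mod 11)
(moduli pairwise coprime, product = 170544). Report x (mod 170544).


Product of moduli M = 19 · 17 · 3 · 16 · 11 = 170544.
Merge one congruence at a time:
  Start: x ≡ 17 (mod 19).
  Combine with x ≡ 3 (mod 17); new modulus lcm = 323.
    Write x = 17 + 19·t and substitute into x ≡ 3 (mod 17): 19·t ≡ 3 − 17 = -14 (mod 17).
    Reduce coefficients mod 17: 2·t ≡ 3 (mod 17).
    The inverse of 2 mod 17 is 9 (since 2·9 = 18 = 1·17 + 1), so t ≡ 9·3 = 27 ≡ 10 (mod 17).
    Then x = 17 + 19·10 = 207, valid modulo lcm(19, 17) = 323: x ≡ 207 (mod 323).
  Combine with x ≡ 2 (mod 3); new modulus lcm = 969.
    Write x = 207 + 323·t and substitute into x ≡ 2 (mod 3): 323·t ≡ 2 − 207 = -205 (mod 3).
    Reduce coefficients mod 3: 2·t ≡ 2 (mod 3).
    The inverse of 2 mod 3 is 2 (since 2·2 = 4 = 1·3 + 1), so t ≡ 2·2 = 4 ≡ 1 (mod 3).
    Then x = 207 + 323·1 = 530, valid modulo lcm(323, 3) = 969: x ≡ 530 (mod 969).
  Combine with x ≡ 15 (mod 16); new modulus lcm = 15504.
    Write x = 530 + 969·t and substitute into x ≡ 15 (mod 16): 969·t ≡ 15 − 530 = -515 (mod 16).
    Reduce coefficients mod 16: 9·t ≡ 13 (mod 16).
    The inverse of 9 mod 16 is 9 (since 9·9 = 81 = 5·16 + 1), so t ≡ 9·13 = 117 ≡ 5 (mod 16).
    Then x = 530 + 969·5 = 5375, valid modulo lcm(969, 16) = 15504: x ≡ 5375 (mod 15504).
  Combine with x ≡ 8 (mod 11); new modulus lcm = 170544.
    Write x = 5375 + 15504·t and substitute into x ≡ 8 (mod 11): 15504·t ≡ 8 − 5375 = -5367 (mod 11).
    Reduce coefficients mod 11: 5·t ≡ 1 (mod 11).
    The inverse of 5 mod 11 is 9 (since 5·9 = 45 = 4·11 + 1), so t ≡ 9·1 = 9 ≡ 9 (mod 11).
    Then x = 5375 + 15504·9 = 144911, valid modulo lcm(15504, 11) = 170544: x ≡ 144911 (mod 170544).
Verify against each original: 144911 mod 19 = 17, 144911 mod 17 = 3, 144911 mod 3 = 2, 144911 mod 16 = 15, 144911 mod 11 = 8.

x ≡ 144911 (mod 170544).


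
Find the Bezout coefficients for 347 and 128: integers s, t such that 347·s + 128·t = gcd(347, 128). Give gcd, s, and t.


Euclidean algorithm on (347, 128) — divide until remainder is 0:
  347 = 2 · 128 + 91
  128 = 1 · 91 + 37
  91 = 2 · 37 + 17
  37 = 2 · 17 + 3
  17 = 5 · 3 + 2
  3 = 1 · 2 + 1
  2 = 2 · 1 + 0
gcd(347, 128) = 1.
Track Bezout coefficients alongside the remainders: start with r₀ = 347 = a·1 + b·0 (s = 1, t = 0) and r₁ = 128 = a·0 + b·1 (s = 0, t = 1); each new remainder r_{k+1} = r_{k-1} − q_k·r_k inherits s_{k+1} = s_{k-1} − q_k·s_k, t_{k+1} = t_{k-1} − q_k·t_k, so r_k = a·s_k + b·t_k at every step:
  q = 2: r = 91, s = 1 − 2·0 = 1, t = 0 − 2·1 = -2  (check: 347·1 + 128·(-2) = 91)
  q = 1: r = 37, s = 0 − 1·1 = -1, t = 1 − 1·(-2) = 3  (check: 347·(-1) + 128·3 = 37)
  q = 2: r = 17, s = 1 − 2·(-1) = 3, t = -2 − 2·3 = -8  (check: 347·3 + 128·(-8) = 17)
  q = 2: r = 3, s = -1 − 2·3 = -7, t = 3 − 2·(-8) = 19  (check: 347·(-7) + 128·19 = 3)
  q = 5: r = 2, s = 3 − 5·(-7) = 38, t = -8 − 5·19 = -103  (check: 347·38 + 128·(-103) = 2)
  q = 1: r = 1, s = -7 − 1·38 = -45, t = 19 − 1·(-103) = 122  (check: 347·(-45) + 128·122 = 1)
The row with r = 1 (the gcd) gives the Bezout coefficients s = -45, t = 122.
Result: 347 · (-45) + 128 · (122) = 1.

gcd(347, 128) = 1; s = -45, t = 122 (check: 347·(-45) + 128·122 = 1).


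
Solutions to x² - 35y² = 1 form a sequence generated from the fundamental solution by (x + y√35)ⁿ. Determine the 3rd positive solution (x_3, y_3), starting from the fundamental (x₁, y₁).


Step 1: Find the fundamental solution (x₁, y₁) of x² - 35y² = 1.
  Expand √35 as a continued fraction. a₀ = ⌊√35⌋ = 5; iterate m_{k+1} = d_k·a_k − m_k, d_{k+1} = (35 − m_{k+1}²)/d_k, a_{k+1} = ⌊(a₀ + m_{k+1})/d_{k+1}⌋ (starting m₀ = 0, d₀ = 1), with convergents p_k = a_k·p_{k-1} + p_{k-2}, q_k = a_k·q_{k-1} + q_{k-2} (p₋₁ = 1, q₋₁ = 0):
  k = 0: a₀ = 5; p₀/q₀ = 5/1; p₀² − 35·q₀² = 25 − 35 = -10.
  k = 1: m = 5, d = 10, a = ⌊(5 + 5)/10⌋ = 1; p/q = (1·5 + 1)/(1·1 + 0) = 6/1; p² − 35·q² = 36 − 35 = 1.
  The first convergent with p² − 35·q² = 1 gives the fundamental solution (x₁, y₁) = (6, 1).
Step 2: Apply the recurrence (x_{n+1}, y_{n+1}) = (x₁x_n + 35y₁y_n, x₁y_n + y₁x_n) repeatedly.
  From (x_1, y_1) = (6, 1): x_2 = 6·6 + 35·1·1 = 71; y_2 = 6·1 + 1·6 = 12.
  From (x_2, y_2) = (71, 12): x_3 = 6·71 + 35·1·12 = 846; y_3 = 6·12 + 1·71 = 143.
Step 3: Verify x_3² - 35·y_3² = 715716 - 715715 = 1 (should be 1). ✓

(x_1, y_1) = (6, 1); (x_3, y_3) = (846, 143).


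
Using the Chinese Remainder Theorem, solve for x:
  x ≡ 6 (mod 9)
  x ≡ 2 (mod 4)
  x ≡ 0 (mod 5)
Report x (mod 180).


Moduli 9, 4, 5 are pairwise coprime; by CRT there is a unique solution modulo M = 9 · 4 · 5 = 180.
Solve pairwise, accumulating the modulus:
  Start with x ≡ 6 (mod 9).
  Combine with x ≡ 2 (mod 4): since gcd(9, 4) = 1, we get a unique residue mod 36.
    Write x = 6 + 9·t and substitute into x ≡ 2 (mod 4): 9·t ≡ 2 − 6 = -4 (mod 4).
    Reduce coefficients mod 4: 1·t ≡ 0 (mod 4).
    So t ≡ 0 (mod 4).
    Then x = 6 + 9·0 = 6, valid modulo lcm(9, 4) = 36: x ≡ 6 (mod 36).
  Combine with x ≡ 0 (mod 5): since gcd(36, 5) = 1, we get a unique residue mod 180.
    Write x = 6 + 36·t and substitute into x ≡ 0 (mod 5): 36·t ≡ 0 − 6 = -6 (mod 5).
    Reduce coefficients mod 5: 1·t ≡ 4 (mod 5).
    So t ≡ 4 (mod 5).
    Then x = 6 + 36·4 = 150, valid modulo lcm(36, 5) = 180: x ≡ 150 (mod 180).
Verify: 150 mod 9 = 6 ✓, 150 mod 4 = 2 ✓, 150 mod 5 = 0 ✓.

x ≡ 150 (mod 180).


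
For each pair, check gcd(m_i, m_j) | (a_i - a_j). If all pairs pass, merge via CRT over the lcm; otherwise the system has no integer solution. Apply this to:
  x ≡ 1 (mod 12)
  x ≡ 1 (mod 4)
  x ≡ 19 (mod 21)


Moduli 12, 4, 21 are not pairwise coprime, so CRT works modulo lcm(m_i) when all pairwise compatibility conditions hold.
Pairwise compatibility: gcd(m_i, m_j) must divide a_i - a_j for every pair.
Merge one congruence at a time:
  Start: x ≡ 1 (mod 12).
  Combine with x ≡ 1 (mod 4): gcd(12, 4) = 4; 1 - 1 = 0, which IS divisible by 4, so compatible.
    Write x = 1 + 12·t and substitute into x ≡ 1 (mod 4): 12·t ≡ 1 − 1 = 0 (mod 4).
    Divide the congruence (and modulus) by g = 4: 3·t ≡ 0 (mod 1).
    Modulo 1 every t works; take t = 0.
    Then x = 1 + 12·0 = 1, valid modulo lcm(12, 4) = 12: x ≡ 1 (mod 12).
  Combine with x ≡ 19 (mod 21): gcd(12, 21) = 3; 19 - 1 = 18, which IS divisible by 3, so compatible.
    Write x = 1 + 12·t and substitute into x ≡ 19 (mod 21): 12·t ≡ 19 − 1 = 18 (mod 21).
    Divide the congruence (and modulus) by g = 3: 4·t ≡ 6 (mod 7).
    The inverse of 4 mod 7 is 2 (since 4·2 = 8 = 1·7 + 1), so t ≡ 2·6 = 12 ≡ 5 (mod 7).
    Then x = 1 + 12·5 = 61, valid modulo lcm(12, 21) = 84: x ≡ 61 (mod 84).
Verify: 61 mod 12 = 1, 61 mod 4 = 1, 61 mod 21 = 19.

x ≡ 61 (mod 84).


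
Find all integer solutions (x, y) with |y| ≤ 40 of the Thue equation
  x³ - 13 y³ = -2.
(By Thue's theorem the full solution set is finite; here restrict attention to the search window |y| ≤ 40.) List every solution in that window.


The equation is x³ - 13y³ = -2. For fixed y, x³ = 13·y³ − 2, so a solution requires the RHS to be a perfect cube.
Strategy: iterate y from -40 to 40, compute RHS = 13·y³ − 2, and check whether it is a (positive or negative) perfect cube.
Check small values of y:
  y = 0: RHS = -2 is not a perfect cube.
  y = 1: RHS = 11 is not a perfect cube.
  y = -1: RHS = -15 is not a perfect cube.
  y = 2: RHS = 102 is not a perfect cube.
  y = -2: RHS = -106 is not a perfect cube.
  y = 3: RHS = 349 is not a perfect cube.
  y = -3: RHS = -353 is not a perfect cube.
Continuing the search up to |y| = 40 finds no solutions either.
No (x, y) in the scanned range satisfies the equation.

No integer solutions with |y| ≤ 40.


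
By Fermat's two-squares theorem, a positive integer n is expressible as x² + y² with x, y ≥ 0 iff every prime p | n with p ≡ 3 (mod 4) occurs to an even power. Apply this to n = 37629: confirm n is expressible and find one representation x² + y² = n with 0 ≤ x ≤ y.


Step 1: Factor n = 37629 = 3^2 · 37 · 113.
Step 2: Check the mod-4 condition on each prime factor: 3 ≡ 3 (mod 4), exponent 2 (must be even); 37 ≡ 1 (mod 4), exponent 1; 113 ≡ 1 (mod 4), exponent 1.
All primes ≡ 3 (mod 4) appear to even exponent (or don't appear), so by the two-squares theorem n IS expressible as a sum of two squares.
Step 3: Build a representation. Group n = k² · m with k = 3 and m = 37 · 113 = 4181 (a product of primes ≡ 1 (mod 4)); a representation of m scales to one of n via (k·x)² + (k·y)² = k²(x² + y²). Each prime p ≡ 1 (mod 4) is itself a sum of two squares; find a² by testing p − a² for a perfect square:
  37: 37 − 1² = 36 = 6² ⇒ 37 = 1² + 6².
  113: 113 − 1² = 112, 113 − 2² = 109, 113 − 3² = 104, 113 − 4² = 97, 113 − 5² = 88, 113 − 6² = 77, 113 − 7² = 64 = 8² ⇒ 113 = 7² + 8².
  Combine using the Brahmagupta–Fibonacci identity (a² + b²)(c² + d²) = (ac − bd)² + (ad + bc)² = (ac + bd)² + (ad − bc)²:
  37 · 113 = 4181: from (1² + 6²)(7² + 8²), take (1·7 − 6·8, 1·8 + 6·7) = (7 − 48, 8 + 42) = (-41, 50); dropping signs (only squares matter) gives (41, 50); check 41² + 50² = 1681 + 2500 = 4181 ✓.
  Scale by k = 3: (3·41, 3·50) = (123, 150).
Step 4: Order so x ≤ y and verify: 123² + 150² = 15129 + 22500 = 37629 = n. ✓

n = 37629 = 123² + 150² (one valid representation with x ≤ y).


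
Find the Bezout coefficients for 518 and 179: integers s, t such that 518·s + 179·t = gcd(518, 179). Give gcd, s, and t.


Euclidean algorithm on (518, 179) — divide until remainder is 0:
  518 = 2 · 179 + 160
  179 = 1 · 160 + 19
  160 = 8 · 19 + 8
  19 = 2 · 8 + 3
  8 = 2 · 3 + 2
  3 = 1 · 2 + 1
  2 = 2 · 1 + 0
gcd(518, 179) = 1.
Track Bezout coefficients alongside the remainders: start with r₀ = 518 = a·1 + b·0 (s = 1, t = 0) and r₁ = 179 = a·0 + b·1 (s = 0, t = 1); each new remainder r_{k+1} = r_{k-1} − q_k·r_k inherits s_{k+1} = s_{k-1} − q_k·s_k, t_{k+1} = t_{k-1} − q_k·t_k, so r_k = a·s_k + b·t_k at every step:
  q = 2: r = 160, s = 1 − 2·0 = 1, t = 0 − 2·1 = -2  (check: 518·1 + 179·(-2) = 160)
  q = 1: r = 19, s = 0 − 1·1 = -1, t = 1 − 1·(-2) = 3  (check: 518·(-1) + 179·3 = 19)
  q = 8: r = 8, s = 1 − 8·(-1) = 9, t = -2 − 8·3 = -26  (check: 518·9 + 179·(-26) = 8)
  q = 2: r = 3, s = -1 − 2·9 = -19, t = 3 − 2·(-26) = 55  (check: 518·(-19) + 179·55 = 3)
  q = 2: r = 2, s = 9 − 2·(-19) = 47, t = -26 − 2·55 = -136  (check: 518·47 + 179·(-136) = 2)
  q = 1: r = 1, s = -19 − 1·47 = -66, t = 55 − 1·(-136) = 191  (check: 518·(-66) + 179·191 = 1)
The row with r = 1 (the gcd) gives the Bezout coefficients s = -66, t = 191.
Result: 518 · (-66) + 179 · (191) = 1.

gcd(518, 179) = 1; s = -66, t = 191 (check: 518·(-66) + 179·191 = 1).


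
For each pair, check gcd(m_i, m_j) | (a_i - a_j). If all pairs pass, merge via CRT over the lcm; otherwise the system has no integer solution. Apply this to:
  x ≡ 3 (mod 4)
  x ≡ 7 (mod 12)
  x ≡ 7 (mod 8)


Moduli 4, 12, 8 are not pairwise coprime, so CRT works modulo lcm(m_i) when all pairwise compatibility conditions hold.
Pairwise compatibility: gcd(m_i, m_j) must divide a_i - a_j for every pair.
Merge one congruence at a time:
  Start: x ≡ 3 (mod 4).
  Combine with x ≡ 7 (mod 12): gcd(4, 12) = 4; 7 - 3 = 4, which IS divisible by 4, so compatible.
    Write x = 3 + 4·t and substitute into x ≡ 7 (mod 12): 4·t ≡ 7 − 3 = 4 (mod 12).
    Divide the congruence (and modulus) by g = 4: 1·t ≡ 1 (mod 3).
    So t ≡ 1 (mod 3).
    Then x = 3 + 4·1 = 7, valid modulo lcm(4, 12) = 12: x ≡ 7 (mod 12).
  Combine with x ≡ 7 (mod 8): gcd(12, 8) = 4; 7 - 7 = 0, which IS divisible by 4, so compatible.
    Write x = 7 + 12·t and substitute into x ≡ 7 (mod 8): 12·t ≡ 7 − 7 = 0 (mod 8).
    Divide the congruence (and modulus) by g = 4: 3·t ≡ 0 (mod 2).
    Reduce coefficients mod 2: 1·t ≡ 0 (mod 2).
    So t ≡ 0 (mod 2).
    Then x = 7 + 12·0 = 7, valid modulo lcm(12, 8) = 24: x ≡ 7 (mod 24).
Verify: 7 mod 4 = 3, 7 mod 12 = 7, 7 mod 8 = 7.

x ≡ 7 (mod 24).


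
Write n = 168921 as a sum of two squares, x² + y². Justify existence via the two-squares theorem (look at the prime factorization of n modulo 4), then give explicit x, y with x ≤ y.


Step 1: Factor n = 168921 = 3^2 · 137^2.
Step 2: Check the mod-4 condition on each prime factor: 3 ≡ 3 (mod 4), exponent 2 (must be even); 137 ≡ 1 (mod 4), exponent 2.
All primes ≡ 3 (mod 4) appear to even exponent (or don't appear), so by the two-squares theorem n IS expressible as a sum of two squares.
Step 3: Build a representation. Group n = k² · m with k = 3 and m = 137 · 137 = 18769 (a product of primes ≡ 1 (mod 4)); a representation of m scales to one of n via (k·x)² + (k·y)² = k²(x² + y²). Each prime p ≡ 1 (mod 4) is itself a sum of two squares; find a² by testing p − a² for a perfect square:
  137: 137 − 1² = 136, 137 − 2² = 133, 137 − 3² = 128, 137 − 4² = 121 = 11² ⇒ 137 = 4² + 11².
  Combine using the Brahmagupta–Fibonacci identity (a² + b²)(c² + d²) = (ac − bd)² + (ad + bc)² = (ac + bd)² + (ad − bc)²:
  137 · 137 = 18769: from (4² + 11²)(4² + 11²), take (4·4 − 11·11, 4·11 + 11·4) = (16 − 121, 44 + 44) = (-105, 88); dropping signs (only squares matter) gives (105, 88); check 105² + 88² = 11025 + 7744 = 18769 ✓.
  Scale by k = 3: (3·105, 3·88) = (315, 264).
Step 4: Order so x ≤ y and verify: 264² + 315² = 69696 + 99225 = 168921 = n. ✓

n = 168921 = 264² + 315² (one valid representation with x ≤ y).


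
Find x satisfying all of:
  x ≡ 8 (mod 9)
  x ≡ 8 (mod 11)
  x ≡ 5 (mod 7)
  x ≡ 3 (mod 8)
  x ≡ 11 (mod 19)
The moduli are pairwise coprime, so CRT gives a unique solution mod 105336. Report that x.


Product of moduli M = 9 · 11 · 7 · 8 · 19 = 105336.
Merge one congruence at a time:
  Start: x ≡ 8 (mod 9).
  Combine with x ≡ 8 (mod 11); new modulus lcm = 99.
    Write x = 8 + 9·t and substitute into x ≡ 8 (mod 11): 9·t ≡ 8 − 8 = 0 (mod 11).
    The inverse of 9 mod 11 is 5 (since 9·5 = 45 = 4·11 + 1), so t ≡ 5·0 = 0 ≡ 0 (mod 11).
    Then x = 8 + 9·0 = 8, valid modulo lcm(9, 11) = 99: x ≡ 8 (mod 99).
  Combine with x ≡ 5 (mod 7); new modulus lcm = 693.
    Write x = 8 + 99·t and substitute into x ≡ 5 (mod 7): 99·t ≡ 5 − 8 = -3 (mod 7).
    Reduce coefficients mod 7: 1·t ≡ 4 (mod 7).
    So t ≡ 4 (mod 7).
    Then x = 8 + 99·4 = 404, valid modulo lcm(99, 7) = 693: x ≡ 404 (mod 693).
  Combine with x ≡ 3 (mod 8); new modulus lcm = 5544.
    Write x = 404 + 693·t and substitute into x ≡ 3 (mod 8): 693·t ≡ 3 − 404 = -401 (mod 8).
    Reduce coefficients mod 8: 5·t ≡ 7 (mod 8).
    The inverse of 5 mod 8 is 5 (since 5·5 = 25 = 3·8 + 1), so t ≡ 5·7 = 35 ≡ 3 (mod 8).
    Then x = 404 + 693·3 = 2483, valid modulo lcm(693, 8) = 5544: x ≡ 2483 (mod 5544).
  Combine with x ≡ 11 (mod 19); new modulus lcm = 105336.
    Write x = 2483 + 5544·t and substitute into x ≡ 11 (mod 19): 5544·t ≡ 11 − 2483 = -2472 (mod 19).
    Reduce coefficients mod 19: 15·t ≡ 17 (mod 19).
    The inverse of 15 mod 19 is 14 (since 15·14 = 210 = 11·19 + 1), so t ≡ 14·17 = 238 ≡ 10 (mod 19).
    Then x = 2483 + 5544·10 = 57923, valid modulo lcm(5544, 19) = 105336: x ≡ 57923 (mod 105336).
Verify against each original: 57923 mod 9 = 8, 57923 mod 11 = 8, 57923 mod 7 = 5, 57923 mod 8 = 3, 57923 mod 19 = 11.

x ≡ 57923 (mod 105336).


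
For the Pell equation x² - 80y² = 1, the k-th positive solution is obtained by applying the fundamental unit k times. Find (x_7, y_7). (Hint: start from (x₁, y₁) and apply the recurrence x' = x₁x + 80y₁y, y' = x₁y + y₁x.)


Step 1: Find the fundamental solution (x₁, y₁) of x² - 80y² = 1.
  Expand √80 as a continued fraction. a₀ = ⌊√80⌋ = 8; iterate m_{k+1} = d_k·a_k − m_k, d_{k+1} = (80 − m_{k+1}²)/d_k, a_{k+1} = ⌊(a₀ + m_{k+1})/d_{k+1}⌋ (starting m₀ = 0, d₀ = 1), with convergents p_k = a_k·p_{k-1} + p_{k-2}, q_k = a_k·q_{k-1} + q_{k-2} (p₋₁ = 1, q₋₁ = 0):
  k = 0: a₀ = 8; p₀/q₀ = 8/1; p₀² − 80·q₀² = 64 − 80 = -16.
  k = 1: m = 8, d = 16, a = ⌊(8 + 8)/16⌋ = 1; p/q = (1·8 + 1)/(1·1 + 0) = 9/1; p² − 80·q² = 81 − 80 = 1.
  The first convergent with p² − 80·q² = 1 gives the fundamental solution (x₁, y₁) = (9, 1).
Step 2: Apply the recurrence (x_{n+1}, y_{n+1}) = (x₁x_n + 80y₁y_n, x₁y_n + y₁x_n) repeatedly.
  From (x_1, y_1) = (9, 1): x_2 = 9·9 + 80·1·1 = 161; y_2 = 9·1 + 1·9 = 18.
  From (x_2, y_2) = (161, 18): x_3 = 9·161 + 80·1·18 = 2889; y_3 = 9·18 + 1·161 = 323.
  From (x_3, y_3) = (2889, 323): x_4 = 9·2889 + 80·1·323 = 51841; y_4 = 9·323 + 1·2889 = 5796.
  From (x_4, y_4) = (51841, 5796): x_5 = 9·51841 + 80·1·5796 = 930249; y_5 = 9·5796 + 1·51841 = 104005.
  From (x_5, y_5) = (930249, 104005): x_6 = 9·930249 + 80·1·104005 = 16692641; y_6 = 9·104005 + 1·930249 = 1866294.
  From (x_6, y_6) = (16692641, 1866294): x_7 = 9·16692641 + 80·1·1866294 = 299537289; y_7 = 9·1866294 + 1·16692641 = 33489287.
Step 3: Verify x_7² - 80·y_7² = 89722587501469521 - 89722587501469520 = 1 (should be 1). ✓

(x_1, y_1) = (9, 1); (x_7, y_7) = (299537289, 33489287).


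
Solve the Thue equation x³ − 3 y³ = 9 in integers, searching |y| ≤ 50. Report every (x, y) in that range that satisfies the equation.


The equation is x³ - 3y³ = 9. For fixed y, x³ = 3·y³ + 9, so a solution requires the RHS to be a perfect cube.
Strategy: iterate y from -50 to 50, compute RHS = 3·y³ + 9, and check whether it is a (positive or negative) perfect cube.
Check small values of y:
  y = 0: RHS = 9 is not a perfect cube.
  y = 1: RHS = 12 is not a perfect cube.
  y = -1: RHS = 6 is not a perfect cube.
  y = 2: RHS = 33 is not a perfect cube.
  y = -2: RHS = -15 is not a perfect cube.
  y = 3: RHS = 90 is not a perfect cube.
  y = -3: RHS = -72 is not a perfect cube.
Continuing the search up to |y| = 50 finds no solutions either.
No (x, y) in the scanned range satisfies the equation.

No integer solutions with |y| ≤ 50.


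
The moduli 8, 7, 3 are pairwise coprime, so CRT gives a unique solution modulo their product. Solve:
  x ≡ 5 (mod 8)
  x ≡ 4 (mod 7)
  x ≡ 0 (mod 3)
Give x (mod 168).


Moduli 8, 7, 3 are pairwise coprime; by CRT there is a unique solution modulo M = 8 · 7 · 3 = 168.
Solve pairwise, accumulating the modulus:
  Start with x ≡ 5 (mod 8).
  Combine with x ≡ 4 (mod 7): since gcd(8, 7) = 1, we get a unique residue mod 56.
    Write x = 5 + 8·t and substitute into x ≡ 4 (mod 7): 8·t ≡ 4 − 5 = -1 (mod 7).
    Reduce coefficients mod 7: 1·t ≡ 6 (mod 7).
    So t ≡ 6 (mod 7).
    Then x = 5 + 8·6 = 53, valid modulo lcm(8, 7) = 56: x ≡ 53 (mod 56).
  Combine with x ≡ 0 (mod 3): since gcd(56, 3) = 1, we get a unique residue mod 168.
    Write x = 53 + 56·t and substitute into x ≡ 0 (mod 3): 56·t ≡ 0 − 53 = -53 (mod 3).
    Reduce coefficients mod 3: 2·t ≡ 1 (mod 3).
    The inverse of 2 mod 3 is 2 (since 2·2 = 4 = 1·3 + 1), so t ≡ 2·1 = 2 ≡ 2 (mod 3).
    Then x = 53 + 56·2 = 165, valid modulo lcm(56, 3) = 168: x ≡ 165 (mod 168).
Verify: 165 mod 8 = 5 ✓, 165 mod 7 = 4 ✓, 165 mod 3 = 0 ✓.

x ≡ 165 (mod 168).


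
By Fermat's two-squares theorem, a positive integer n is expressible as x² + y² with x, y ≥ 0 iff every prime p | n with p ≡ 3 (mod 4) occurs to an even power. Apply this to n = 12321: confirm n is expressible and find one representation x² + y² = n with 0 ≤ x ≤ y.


Step 1: Factor n = 12321 = 3^2 · 37^2.
Step 2: Check the mod-4 condition on each prime factor: 3 ≡ 3 (mod 4), exponent 2 (must be even); 37 ≡ 1 (mod 4), exponent 2.
All primes ≡ 3 (mod 4) appear to even exponent (or don't appear), so by the two-squares theorem n IS expressible as a sum of two squares.
Step 3: Build a representation. Group n = k² · m with k = 3 and m = 37 · 37 = 1369 (a product of primes ≡ 1 (mod 4)); a representation of m scales to one of n via (k·x)² + (k·y)² = k²(x² + y²). Each prime p ≡ 1 (mod 4) is itself a sum of two squares; find a² by testing p − a² for a perfect square:
  37: 37 − 1² = 36 = 6² ⇒ 37 = 1² + 6².
  Combine using the Brahmagupta–Fibonacci identity (a² + b²)(c² + d²) = (ac − bd)² + (ad + bc)² = (ac + bd)² + (ad − bc)²:
  37 · 37 = 1369: from (1² + 6²)(1² + 6²), take (1·1 − 6·6, 1·6 + 6·1) = (1 − 36, 6 + 6) = (-35, 12); dropping signs (only squares matter) gives (35, 12); check 35² + 12² = 1225 + 144 = 1369 ✓.
  Scale by k = 3: (3·35, 3·12) = (105, 36).
Step 4: Order so x ≤ y and verify: 36² + 105² = 1296 + 11025 = 12321 = n. ✓

n = 12321 = 36² + 105² (one valid representation with x ≤ y).


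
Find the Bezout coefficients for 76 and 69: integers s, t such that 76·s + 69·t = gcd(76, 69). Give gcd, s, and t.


Euclidean algorithm on (76, 69) — divide until remainder is 0:
  76 = 1 · 69 + 7
  69 = 9 · 7 + 6
  7 = 1 · 6 + 1
  6 = 6 · 1 + 0
gcd(76, 69) = 1.
Track Bezout coefficients alongside the remainders: start with r₀ = 76 = a·1 + b·0 (s = 1, t = 0) and r₁ = 69 = a·0 + b·1 (s = 0, t = 1); each new remainder r_{k+1} = r_{k-1} − q_k·r_k inherits s_{k+1} = s_{k-1} − q_k·s_k, t_{k+1} = t_{k-1} − q_k·t_k, so r_k = a·s_k + b·t_k at every step:
  q = 1: r = 7, s = 1 − 1·0 = 1, t = 0 − 1·1 = -1  (check: 76·1 + 69·(-1) = 7)
  q = 9: r = 6, s = 0 − 9·1 = -9, t = 1 − 9·(-1) = 10  (check: 76·(-9) + 69·10 = 6)
  q = 1: r = 1, s = 1 − 1·(-9) = 10, t = -1 − 1·10 = -11  (check: 76·10 + 69·(-11) = 1)
The row with r = 1 (the gcd) gives the Bezout coefficients s = 10, t = -11.
Result: 76 · (10) + 69 · (-11) = 1.

gcd(76, 69) = 1; s = 10, t = -11 (check: 76·10 + 69·(-11) = 1).


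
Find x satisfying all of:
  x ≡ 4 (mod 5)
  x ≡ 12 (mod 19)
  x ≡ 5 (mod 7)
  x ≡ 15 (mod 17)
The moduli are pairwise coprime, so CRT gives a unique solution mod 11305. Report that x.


Product of moduli M = 5 · 19 · 7 · 17 = 11305.
Merge one congruence at a time:
  Start: x ≡ 4 (mod 5).
  Combine with x ≡ 12 (mod 19); new modulus lcm = 95.
    Write x = 4 + 5·t and substitute into x ≡ 12 (mod 19): 5·t ≡ 12 − 4 = 8 (mod 19).
    The inverse of 5 mod 19 is 4 (since 5·4 = 20 = 1·19 + 1), so t ≡ 4·8 = 32 ≡ 13 (mod 19).
    Then x = 4 + 5·13 = 69, valid modulo lcm(5, 19) = 95: x ≡ 69 (mod 95).
  Combine with x ≡ 5 (mod 7); new modulus lcm = 665.
    Write x = 69 + 95·t and substitute into x ≡ 5 (mod 7): 95·t ≡ 5 − 69 = -64 (mod 7).
    Reduce coefficients mod 7: 4·t ≡ 6 (mod 7).
    The inverse of 4 mod 7 is 2 (since 4·2 = 8 = 1·7 + 1), so t ≡ 2·6 = 12 ≡ 5 (mod 7).
    Then x = 69 + 95·5 = 544, valid modulo lcm(95, 7) = 665: x ≡ 544 (mod 665).
  Combine with x ≡ 15 (mod 17); new modulus lcm = 11305.
    Write x = 544 + 665·t and substitute into x ≡ 15 (mod 17): 665·t ≡ 15 − 544 = -529 (mod 17).
    Reduce coefficients mod 17: 2·t ≡ 15 (mod 17).
    The inverse of 2 mod 17 is 9 (since 2·9 = 18 = 1·17 + 1), so t ≡ 9·15 = 135 ≡ 16 (mod 17).
    Then x = 544 + 665·16 = 11184, valid modulo lcm(665, 17) = 11305: x ≡ 11184 (mod 11305).
Verify against each original: 11184 mod 5 = 4, 11184 mod 19 = 12, 11184 mod 7 = 5, 11184 mod 17 = 15.

x ≡ 11184 (mod 11305).


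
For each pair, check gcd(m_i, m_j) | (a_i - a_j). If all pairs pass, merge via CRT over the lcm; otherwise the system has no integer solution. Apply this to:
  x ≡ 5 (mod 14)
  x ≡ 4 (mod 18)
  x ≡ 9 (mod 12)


Moduli 14, 18, 12 are not pairwise coprime, so CRT works modulo lcm(m_i) when all pairwise compatibility conditions hold.
Pairwise compatibility: gcd(m_i, m_j) must divide a_i - a_j for every pair.
Merge one congruence at a time:
  Start: x ≡ 5 (mod 14).
  Combine with x ≡ 4 (mod 18): gcd(14, 18) = 2, and 4 - 5 = -1 is NOT divisible by 2.
    ⇒ system is inconsistent (no integer solution).

No solution (the system is inconsistent).


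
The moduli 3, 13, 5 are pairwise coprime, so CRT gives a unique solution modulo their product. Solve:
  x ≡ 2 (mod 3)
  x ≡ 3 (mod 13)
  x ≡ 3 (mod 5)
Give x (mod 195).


Moduli 3, 13, 5 are pairwise coprime; by CRT there is a unique solution modulo M = 3 · 13 · 5 = 195.
Solve pairwise, accumulating the modulus:
  Start with x ≡ 2 (mod 3).
  Combine with x ≡ 3 (mod 13): since gcd(3, 13) = 1, we get a unique residue mod 39.
    Write x = 2 + 3·t and substitute into x ≡ 3 (mod 13): 3·t ≡ 3 − 2 = 1 (mod 13).
    The inverse of 3 mod 13 is 9 (since 3·9 = 27 = 2·13 + 1), so t ≡ 9·1 = 9 ≡ 9 (mod 13).
    Then x = 2 + 3·9 = 29, valid modulo lcm(3, 13) = 39: x ≡ 29 (mod 39).
  Combine with x ≡ 3 (mod 5): since gcd(39, 5) = 1, we get a unique residue mod 195.
    Write x = 29 + 39·t and substitute into x ≡ 3 (mod 5): 39·t ≡ 3 − 29 = -26 (mod 5).
    Reduce coefficients mod 5: 4·t ≡ 4 (mod 5).
    The inverse of 4 mod 5 is 4 (since 4·4 = 16 = 3·5 + 1), so t ≡ 4·4 = 16 ≡ 1 (mod 5).
    Then x = 29 + 39·1 = 68, valid modulo lcm(39, 5) = 195: x ≡ 68 (mod 195).
Verify: 68 mod 3 = 2 ✓, 68 mod 13 = 3 ✓, 68 mod 5 = 3 ✓.

x ≡ 68 (mod 195).


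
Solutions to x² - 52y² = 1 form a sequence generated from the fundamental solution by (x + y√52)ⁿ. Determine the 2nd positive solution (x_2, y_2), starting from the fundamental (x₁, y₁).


Step 1: Find the fundamental solution (x₁, y₁) of x² - 52y² = 1.
  Expand √52 as a continued fraction. a₀ = ⌊√52⌋ = 7; iterate m_{k+1} = d_k·a_k − m_k, d_{k+1} = (52 − m_{k+1}²)/d_k, a_{k+1} = ⌊(a₀ + m_{k+1})/d_{k+1}⌋ (starting m₀ = 0, d₀ = 1), with convergents p_k = a_k·p_{k-1} + p_{k-2}, q_k = a_k·q_{k-1} + q_{k-2} (p₋₁ = 1, q₋₁ = 0):
  k = 0: a₀ = 7; p₀/q₀ = 7/1; p₀² − 52·q₀² = 49 − 52 = -3.
  k = 1: m = 7, d = 3, a = ⌊(7 + 7)/3⌋ = 4; p/q = (4·7 + 1)/(4·1 + 0) = 29/4; p² − 52·q² = 841 − 832 = 9.
  k = 2: m = 5, d = 9, a = ⌊(7 + 5)/9⌋ = 1; p/q = (1·29 + 7)/(1·4 + 1) = 36/5; p² − 52·q² = 1296 − 1300 = -4.
  k = 3: m = 4, d = 4, a = ⌊(7 + 4)/4⌋ = 2; p/q = (2·36 + 29)/(2·5 + 4) = 101/14; p² − 52·q² = 10201 − 10192 = 9.
  k = 4: m = 4, d = 9, a = ⌊(7 + 4)/9⌋ = 1; p/q = (1·101 + 36)/(1·14 + 5) = 137/19; p² − 52·q² = 18769 − 18772 = -3.
  k = 5: m = 5, d = 3, a = ⌊(7 + 5)/3⌋ = 4; p/q = (4·137 + 101)/(4·19 + 14) = 649/90; p² − 52·q² = 421201 − 421200 = 1.
  The first convergent with p² − 52·q² = 1 gives the fundamental solution (x₁, y₁) = (649, 90).
Step 2: Apply the recurrence (x_{n+1}, y_{n+1}) = (x₁x_n + 52y₁y_n, x₁y_n + y₁x_n) repeatedly.
  From (x_1, y_1) = (649, 90): x_2 = 649·649 + 52·90·90 = 842401; y_2 = 649·90 + 90·649 = 116820.
Step 3: Verify x_2² - 52·y_2² = 709639444801 - 709639444800 = 1 (should be 1). ✓

(x_1, y_1) = (649, 90); (x_2, y_2) = (842401, 116820).


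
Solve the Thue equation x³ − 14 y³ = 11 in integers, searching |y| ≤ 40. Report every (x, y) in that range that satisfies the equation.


The equation is x³ - 14y³ = 11. For fixed y, x³ = 14·y³ + 11, so a solution requires the RHS to be a perfect cube.
Strategy: iterate y from -40 to 40, compute RHS = 14·y³ + 11, and check whether it is a (positive or negative) perfect cube.
Check small values of y:
  y = 0: RHS = 11 is not a perfect cube.
  y = 1: RHS = 25 is not a perfect cube.
  y = -1: RHS = -3 is not a perfect cube.
  y = 2: RHS = 123 is not a perfect cube.
  y = -2: RHS = -101 is not a perfect cube.
  y = 3: RHS = 389 is not a perfect cube.
  y = -3: RHS = -367 is not a perfect cube.
Continuing the search up to |y| = 40 finds no solutions either.
No (x, y) in the scanned range satisfies the equation.

No integer solutions with |y| ≤ 40.


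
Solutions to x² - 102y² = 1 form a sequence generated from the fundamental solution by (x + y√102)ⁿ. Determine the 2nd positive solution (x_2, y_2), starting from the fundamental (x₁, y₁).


Step 1: Find the fundamental solution (x₁, y₁) of x² - 102y² = 1.
  Expand √102 as a continued fraction. a₀ = ⌊√102⌋ = 10; iterate m_{k+1} = d_k·a_k − m_k, d_{k+1} = (102 − m_{k+1}²)/d_k, a_{k+1} = ⌊(a₀ + m_{k+1})/d_{k+1}⌋ (starting m₀ = 0, d₀ = 1), with convergents p_k = a_k·p_{k-1} + p_{k-2}, q_k = a_k·q_{k-1} + q_{k-2} (p₋₁ = 1, q₋₁ = 0):
  k = 0: a₀ = 10; p₀/q₀ = 10/1; p₀² − 102·q₀² = 100 − 102 = -2.
  k = 1: m = 10, d = 2, a = ⌊(10 + 10)/2⌋ = 10; p/q = (10·10 + 1)/(10·1 + 0) = 101/10; p² − 102·q² = 10201 − 10200 = 1.
  The first convergent with p² − 102·q² = 1 gives the fundamental solution (x₁, y₁) = (101, 10).
Step 2: Apply the recurrence (x_{n+1}, y_{n+1}) = (x₁x_n + 102y₁y_n, x₁y_n + y₁x_n) repeatedly.
  From (x_1, y_1) = (101, 10): x_2 = 101·101 + 102·10·10 = 20401; y_2 = 101·10 + 10·101 = 2020.
Step 3: Verify x_2² - 102·y_2² = 416200801 - 416200800 = 1 (should be 1). ✓

(x_1, y_1) = (101, 10); (x_2, y_2) = (20401, 2020).
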